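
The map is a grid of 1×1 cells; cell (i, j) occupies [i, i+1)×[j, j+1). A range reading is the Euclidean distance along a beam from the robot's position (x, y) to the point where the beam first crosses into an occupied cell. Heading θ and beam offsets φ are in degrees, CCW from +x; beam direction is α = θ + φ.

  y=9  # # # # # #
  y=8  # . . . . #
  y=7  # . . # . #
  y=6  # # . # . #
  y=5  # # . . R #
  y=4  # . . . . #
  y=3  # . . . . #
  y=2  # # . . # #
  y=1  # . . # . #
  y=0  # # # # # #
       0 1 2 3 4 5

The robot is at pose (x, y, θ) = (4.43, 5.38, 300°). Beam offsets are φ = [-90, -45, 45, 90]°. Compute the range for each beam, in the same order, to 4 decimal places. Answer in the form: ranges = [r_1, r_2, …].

ranges = [3.9606, 3.4992, 0.5901, 0.6582]

beam 1: φ=-90°, α=210°
  dir = (cos 210°, sin 210°) = (-0.8660, -0.5000); from cell (4,5)
  next x-line at t=0.4965, next y-line at t=0.7600; Δt_x=1.1547, Δt_y=2.0000
    x: enter (3,5) at t=0.4965
    y: enter (3,4) at t=0.7600
    x: enter (2,4) at t=1.6512
    y: enter (2,3) at t=2.7600
    x: enter (1,3) at t=2.8059
    x: enter (0,3) at t=3.9606 ← occupied
  → r_1 = 3.9606
beam 2: φ=-45°, α=255°
  dir = (cos 255°, sin 255°) = (-0.2588, -0.9659); from cell (4,5)
  next x-line at t=1.6614, next y-line at t=0.3934; Δt_x=3.8637, Δt_y=1.0353
    y: enter (4,4) at t=0.3934
    y: enter (4,3) at t=1.4287
    x: enter (3,3) at t=1.6614
    y: enter (3,2) at t=2.4640
    y: enter (3,1) at t=3.4992 ← occupied
  → r_2 = 3.4992
beam 3: φ=45°, α=345°
  dir = (cos 345°, sin 345°) = (0.9659, -0.2588); from cell (4,5)
  next x-line at t=0.5901, next y-line at t=1.4682; Δt_x=1.0353, Δt_y=3.8637
    x: enter (5,5) at t=0.5901 ← occupied
  → r_3 = 0.5901
beam 4: φ=90°, α=30°
  dir = (cos 30°, sin 30°) = (0.8660, 0.5000); from cell (4,5)
  next x-line at t=0.6582, next y-line at t=1.2400; Δt_x=1.1547, Δt_y=2.0000
    x: enter (5,5) at t=0.6582 ← occupied
  → r_4 = 0.6582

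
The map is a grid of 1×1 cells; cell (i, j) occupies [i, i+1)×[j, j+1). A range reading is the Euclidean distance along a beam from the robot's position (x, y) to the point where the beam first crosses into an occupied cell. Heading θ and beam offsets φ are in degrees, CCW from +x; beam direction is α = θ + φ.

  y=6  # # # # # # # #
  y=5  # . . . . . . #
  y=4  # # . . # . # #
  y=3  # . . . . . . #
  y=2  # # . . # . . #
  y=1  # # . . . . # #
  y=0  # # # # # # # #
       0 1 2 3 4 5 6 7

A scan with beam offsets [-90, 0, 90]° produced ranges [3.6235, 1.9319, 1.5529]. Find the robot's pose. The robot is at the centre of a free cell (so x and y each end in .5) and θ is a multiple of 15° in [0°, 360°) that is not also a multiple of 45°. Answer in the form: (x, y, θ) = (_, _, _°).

Candidates: 23 free-cell centres × 16 headings = 368 poses. Raycast each; keep the one whose scan matches to 4 dp.
  (4.5, 3.5, 165°): beam 1 = 0.5176 ≠ 3.6235 ✗
  (2.5, 5.5, 300°): beam 1 = 1.0000 ≠ 3.6235 ✗
  (3.5, 2.5, 210°): beam 1 = 4.0415 ≠ 3.6235 ✗
  (4.5, 1.5, 75°): beam 1 = 1.5529 ≠ 3.6235 ✗
  …
  (5.5, 3.5, 285°): r_1=3.6235, r_2=1.9319, r_3=1.5529 — all match ✓
Unique over the lattice → pose = (5.5, 3.5, 285°).

(x, y, θ) = (5.5, 3.5, 285°)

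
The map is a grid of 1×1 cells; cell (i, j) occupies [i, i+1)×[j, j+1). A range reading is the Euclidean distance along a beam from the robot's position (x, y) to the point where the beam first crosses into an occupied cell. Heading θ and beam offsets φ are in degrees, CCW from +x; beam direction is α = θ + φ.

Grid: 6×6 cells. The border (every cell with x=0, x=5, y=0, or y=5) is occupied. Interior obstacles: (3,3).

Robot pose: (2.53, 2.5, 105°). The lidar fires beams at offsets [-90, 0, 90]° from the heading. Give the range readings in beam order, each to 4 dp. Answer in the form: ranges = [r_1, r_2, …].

beam 1: φ=-90°, α=15°
  d=(0.9659,0.2588)  start (2,2)  tX=0.4866 tY=1.9319  stride 1/|dx|=1.0353 1/|dy|=3.8637
    cross x-line → (3,2), t=0.4866
    cross x-line → (4,2), t=1.5219
    cross y-line → (4,3), t=1.9319
    cross x-line → (5,3), t=2.5571 (wall)
  → r_1 = 2.5571
beam 2: φ=0°, α=105°
  d=(-0.2588,0.9659)  start (2,2)  tX=2.0478 tY=0.5176  stride 1/|dx|=3.8637 1/|dy|=1.0353
    cross y-line → (2,3), t=0.5176
    cross y-line → (2,4), t=1.5529
    cross x-line → (1,4), t=2.0478
    cross y-line → (1,5), t=2.5882 (wall)
  → r_2 = 2.5882
beam 3: φ=90°, α=195°
  d=(-0.9659,-0.2588)  start (2,2)  tX=0.5487 tY=1.9319  stride 1/|dx|=1.0353 1/|dy|=3.8637
    cross x-line → (1,2), t=0.5487
    cross x-line → (0,2), t=1.5840 (wall)
  → r_3 = 1.5840

ranges = [2.5571, 2.5882, 1.5840]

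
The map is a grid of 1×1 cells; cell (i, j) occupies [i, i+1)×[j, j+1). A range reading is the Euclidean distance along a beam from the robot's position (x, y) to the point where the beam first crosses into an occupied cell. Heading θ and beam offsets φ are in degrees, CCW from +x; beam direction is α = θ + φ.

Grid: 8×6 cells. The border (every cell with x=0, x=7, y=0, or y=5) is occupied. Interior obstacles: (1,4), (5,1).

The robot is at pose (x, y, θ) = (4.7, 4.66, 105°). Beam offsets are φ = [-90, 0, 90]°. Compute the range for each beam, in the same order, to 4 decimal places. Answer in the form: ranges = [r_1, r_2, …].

ranges = [1.3137, 0.3520, 3.8305]

beam 1: φ=-90°, α=15°
  cosα=0.9659 sinα=0.2588 | (4,4) | tMaxX 0.3106 tMaxY 1.3137 | tΔX 1.0353 tΔY 3.8637
    t=0.3106 [x] (5,4)
    t=1.3137 [y] (5,5) — stop
  → r_1 = 1.3137
beam 2: φ=0°, α=105°
  cosα=-0.2588 sinα=0.9659 | (4,4) | tMaxX 2.7046 tMaxY 0.3520 | tΔX 3.8637 tΔY 1.0353
    t=0.3520 [y] (4,5) — stop
  → r_2 = 0.3520
beam 3: φ=90°, α=195°
  cosα=-0.9659 sinα=-0.2588 | (4,4) | tMaxX 0.7247 tMaxY 2.5500 | tΔX 1.0353 tΔY 3.8637
    t=0.7247 [x] (3,4)
    t=1.7600 [x] (2,4)
    t=2.5500 [y] (2,3)
    t=2.7952 [x] (1,3)
    t=3.8305 [x] (0,3) — stop
  → r_3 = 3.8305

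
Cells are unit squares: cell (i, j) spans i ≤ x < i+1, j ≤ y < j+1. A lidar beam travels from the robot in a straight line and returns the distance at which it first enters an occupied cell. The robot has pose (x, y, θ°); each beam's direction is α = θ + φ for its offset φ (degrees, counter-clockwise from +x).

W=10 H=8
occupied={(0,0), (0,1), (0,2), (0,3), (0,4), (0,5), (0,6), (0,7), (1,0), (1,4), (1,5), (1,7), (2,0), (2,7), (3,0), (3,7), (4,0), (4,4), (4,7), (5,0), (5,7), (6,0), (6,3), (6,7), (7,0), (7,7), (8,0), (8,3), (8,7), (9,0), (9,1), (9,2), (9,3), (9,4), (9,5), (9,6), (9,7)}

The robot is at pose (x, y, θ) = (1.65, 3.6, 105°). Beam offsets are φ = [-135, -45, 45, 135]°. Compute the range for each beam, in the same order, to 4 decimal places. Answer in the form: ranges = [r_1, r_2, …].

ranges = [5.2000, 0.4619, 0.7506, 1.3000]

beam 1: φ=-135°, α=330°
  direction (0.8660, -0.5000); cell (1,3); t to first gridline: x 0.4041, y 1.2000 (then +1.1547 / +2.0000)
    (2,3) via x @ 0.4041
    (2,2) via y @ 1.2000
    (3,2) via x @ 1.5588
    (4,2) via x @ 2.7135
    (4,1) via y @ 3.2000
    (5,1) via x @ 3.8682
    (6,1) via x @ 5.0229
    (6,0) via y @ 5.2000  # hit
  → r_1 = 5.2000
beam 2: φ=-45°, α=60°
  direction (0.5000, 0.8660); cell (1,3); t to first gridline: x 0.7000, y 0.4619 (then +2.0000 / +1.1547)
    (1,4) via y @ 0.4619  # hit
  → r_2 = 0.4619
beam 3: φ=45°, α=150°
  direction (-0.8660, 0.5000); cell (1,3); t to first gridline: x 0.7506, y 0.8000 (then +1.1547 / +2.0000)
    (0,3) via x @ 0.7506  # hit
  → r_3 = 0.7506
beam 4: φ=135°, α=240°
  direction (-0.5000, -0.8660); cell (1,3); t to first gridline: x 1.3000, y 0.6928 (then +2.0000 / +1.1547)
    (1,2) via y @ 0.6928
    (0,2) via x @ 1.3000  # hit
  → r_4 = 1.3000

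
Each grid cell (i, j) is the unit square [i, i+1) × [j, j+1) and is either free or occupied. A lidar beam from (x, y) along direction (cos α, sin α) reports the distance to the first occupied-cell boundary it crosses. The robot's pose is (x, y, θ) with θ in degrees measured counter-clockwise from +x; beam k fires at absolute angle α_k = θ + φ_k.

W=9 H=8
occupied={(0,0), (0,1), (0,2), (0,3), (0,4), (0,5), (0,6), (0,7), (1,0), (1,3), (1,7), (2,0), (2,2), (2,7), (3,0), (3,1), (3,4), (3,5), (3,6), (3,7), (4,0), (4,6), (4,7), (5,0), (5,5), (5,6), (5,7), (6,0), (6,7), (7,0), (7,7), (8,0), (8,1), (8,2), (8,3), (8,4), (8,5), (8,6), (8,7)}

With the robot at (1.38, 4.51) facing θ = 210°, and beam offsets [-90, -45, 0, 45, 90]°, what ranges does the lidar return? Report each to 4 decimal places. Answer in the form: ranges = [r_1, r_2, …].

ranges = [0.7600, 0.3934, 0.4388, 0.5280, 0.5889]

beam 1: φ=-90°, α=120°
  cosα=-0.5000 sinα=0.8660 | (1,4) | tMaxX 0.7600 tMaxY 0.5658 | tΔX 2.0000 tΔY 1.1547
    t=0.5658 [y] (1,5)
    t=0.7600 [x] (0,5) — stop
  → r_1 = 0.7600
beam 2: φ=-45°, α=165°
  cosα=-0.9659 sinα=0.2588 | (1,4) | tMaxX 0.3934 tMaxY 1.8932 | tΔX 1.0353 tΔY 3.8637
    t=0.3934 [x] (0,4) — stop
  → r_2 = 0.3934
beam 3: φ=0°, α=210°
  cosα=-0.8660 sinα=-0.5000 | (1,4) | tMaxX 0.4388 tMaxY 1.0200 | tΔX 1.1547 tΔY 2.0000
    t=0.4388 [x] (0,4) — stop
  → r_3 = 0.4388
beam 4: φ=45°, α=255°
  cosα=-0.2588 sinα=-0.9659 | (1,4) | tMaxX 1.4682 tMaxY 0.5280 | tΔX 3.8637 tΔY 1.0353
    t=0.5280 [y] (1,3) — stop
  → r_4 = 0.5280
beam 5: φ=90°, α=300°
  cosα=0.5000 sinα=-0.8660 | (1,4) | tMaxX 1.2400 tMaxY 0.5889 | tΔX 2.0000 tΔY 1.1547
    t=0.5889 [y] (1,3) — stop
  → r_5 = 0.5889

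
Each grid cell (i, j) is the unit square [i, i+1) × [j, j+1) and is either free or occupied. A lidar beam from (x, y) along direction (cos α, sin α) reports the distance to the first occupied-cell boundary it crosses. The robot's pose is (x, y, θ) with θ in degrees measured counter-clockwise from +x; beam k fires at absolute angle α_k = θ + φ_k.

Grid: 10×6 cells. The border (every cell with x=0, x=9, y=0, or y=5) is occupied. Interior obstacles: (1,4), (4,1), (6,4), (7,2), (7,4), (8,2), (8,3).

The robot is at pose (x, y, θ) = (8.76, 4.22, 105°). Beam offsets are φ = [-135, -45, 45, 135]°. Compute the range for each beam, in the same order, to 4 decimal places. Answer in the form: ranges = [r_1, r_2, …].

ranges = [0.2771, 0.4800, 0.8776, 0.2540]

beam 1: φ=-135°, α=330°
  dir = (cos 330°, sin 330°) = (0.8660, -0.5000); from cell (8,4)
  next x-line at t=0.2771, next y-line at t=0.4400; Δt_x=1.1547, Δt_y=2.0000
    x: enter (9,4) at t=0.2771 ← occupied
  → r_1 = 0.2771
beam 2: φ=-45°, α=60°
  dir = (cos 60°, sin 60°) = (0.5000, 0.8660); from cell (8,4)
  next x-line at t=0.4800, next y-line at t=0.9007; Δt_x=2.0000, Δt_y=1.1547
    x: enter (9,4) at t=0.4800 ← occupied
  → r_2 = 0.4800
beam 3: φ=45°, α=150°
  dir = (cos 150°, sin 150°) = (-0.8660, 0.5000); from cell (8,4)
  next x-line at t=0.8776, next y-line at t=1.5600; Δt_x=1.1547, Δt_y=2.0000
    x: enter (7,4) at t=0.8776 ← occupied
  → r_3 = 0.8776
beam 4: φ=135°, α=240°
  dir = (cos 240°, sin 240°) = (-0.5000, -0.8660); from cell (8,4)
  next x-line at t=1.5200, next y-line at t=0.2540; Δt_x=2.0000, Δt_y=1.1547
    y: enter (8,3) at t=0.2540 ← occupied
  → r_4 = 0.2540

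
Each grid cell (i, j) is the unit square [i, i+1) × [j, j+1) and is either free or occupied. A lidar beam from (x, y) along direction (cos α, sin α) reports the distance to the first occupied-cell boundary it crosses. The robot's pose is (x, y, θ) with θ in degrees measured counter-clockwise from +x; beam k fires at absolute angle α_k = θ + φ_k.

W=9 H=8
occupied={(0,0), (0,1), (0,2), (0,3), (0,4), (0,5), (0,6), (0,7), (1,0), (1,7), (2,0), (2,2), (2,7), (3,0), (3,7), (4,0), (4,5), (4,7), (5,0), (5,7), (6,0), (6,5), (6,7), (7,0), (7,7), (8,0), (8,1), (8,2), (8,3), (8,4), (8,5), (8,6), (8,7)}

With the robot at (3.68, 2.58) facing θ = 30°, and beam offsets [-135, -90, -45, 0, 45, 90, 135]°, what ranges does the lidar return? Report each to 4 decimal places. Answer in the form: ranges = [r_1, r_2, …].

ranges = [1.6357, 1.8244, 4.4724, 4.9883, 2.5054, 5.1038, 0.7040]

beam 1: φ=-135°, α=255°
  cosα=-0.2588 sinα=-0.9659 | (3,2) | tMaxX 2.6273 tMaxY 0.6005 | tΔX 3.8637 tΔY 1.0353
    t=0.6005 [y] (3,1)
    t=1.6357 [y] (3,0) — stop
  → r_1 = 1.6357
beam 2: φ=-90°, α=300°
  cosα=0.5000 sinα=-0.8660 | (3,2) | tMaxX 0.6400 tMaxY 0.6697 | tΔX 2.0000 tΔY 1.1547
    t=0.6400 [x] (4,2)
    t=0.6697 [y] (4,1)
    t=1.8244 [y] (4,0) — stop
  → r_2 = 1.8244
beam 3: φ=-45°, α=345°
  cosα=0.9659 sinα=-0.2588 | (3,2) | tMaxX 0.3313 tMaxY 2.2409 | tΔX 1.0353 tΔY 3.8637
    t=0.3313 [x] (4,2)
    t=1.3666 [x] (5,2)
    t=2.2409 [y] (5,1)
    t=2.4018 [x] (6,1)
    t=3.4371 [x] (7,1)
    t=4.4724 [x] (8,1) — stop
  → r_3 = 4.4724
beam 4: φ=0°, α=30°
  cosα=0.8660 sinα=0.5000 | (3,2) | tMaxX 0.3695 tMaxY 0.8400 | tΔX 1.1547 tΔY 2.0000
    t=0.3695 [x] (4,2)
    t=0.8400 [y] (4,3)
    t=1.5242 [x] (5,3)
    t=2.6789 [x] (6,3)
    t=2.8400 [y] (6,4)
    t=3.8336 [x] (7,4)
    t=4.8400 [y] (7,5)
    t=4.9883 [x] (8,5) — stop
  → r_4 = 4.9883
beam 5: φ=45°, α=75°
  cosα=0.2588 sinα=0.9659 | (3,2) | tMaxX 1.2364 tMaxY 0.4348 | tΔX 3.8637 tΔY 1.0353
    t=0.4348 [y] (3,3)
    t=1.2364 [x] (4,3)
    t=1.4701 [y] (4,4)
    t=2.5054 [y] (4,5) — stop
  → r_5 = 2.5054
beam 6: φ=90°, α=120°
  cosα=-0.5000 sinα=0.8660 | (3,2) | tMaxX 1.3600 tMaxY 0.4850 | tΔX 2.0000 tΔY 1.1547
    t=0.4850 [y] (3,3)
    t=1.3600 [x] (2,3)
    t=1.6397 [y] (2,4)
    t=2.7944 [y] (2,5)
    t=3.3600 [x] (1,5)
    t=3.9491 [y] (1,6)
    t=5.1038 [y] (1,7) — stop
  → r_6 = 5.1038
beam 7: φ=135°, α=165°
  cosα=-0.9659 sinα=0.2588 | (3,2) | tMaxX 0.7040 tMaxY 1.6228 | tΔX 1.0353 tΔY 3.8637
    t=0.7040 [x] (2,2) — stop
  → r_7 = 0.7040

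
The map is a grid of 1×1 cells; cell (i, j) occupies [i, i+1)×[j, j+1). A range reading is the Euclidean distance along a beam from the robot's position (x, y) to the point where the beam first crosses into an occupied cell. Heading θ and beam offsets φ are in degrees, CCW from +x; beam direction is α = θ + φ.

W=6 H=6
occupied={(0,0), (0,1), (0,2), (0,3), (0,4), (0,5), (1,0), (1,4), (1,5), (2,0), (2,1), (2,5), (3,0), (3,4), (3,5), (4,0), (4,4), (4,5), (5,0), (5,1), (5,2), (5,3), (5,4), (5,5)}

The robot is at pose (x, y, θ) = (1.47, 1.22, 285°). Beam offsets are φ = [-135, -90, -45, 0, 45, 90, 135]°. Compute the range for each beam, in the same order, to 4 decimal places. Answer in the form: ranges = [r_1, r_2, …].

ranges = [0.5427, 0.4866, 0.2540, 0.2278, 0.4400, 0.5487, 3.2101]

beam 1: φ=-135°, α=150°
  direction (-0.8660, 0.5000); cell (1,1); t to first gridline: x 0.5427, y 1.5600 (then +1.1547 / +2.0000)
    (0,1) via x @ 0.5427  # hit
  → r_1 = 0.5427
beam 2: φ=-90°, α=195°
  direction (-0.9659, -0.2588); cell (1,1); t to first gridline: x 0.4866, y 0.8500 (then +1.0353 / +3.8637)
    (0,1) via x @ 0.4866  # hit
  → r_2 = 0.4866
beam 3: φ=-45°, α=240°
  direction (-0.5000, -0.8660); cell (1,1); t to first gridline: x 0.9400, y 0.2540 (then +2.0000 / +1.1547)
    (1,0) via y @ 0.2540  # hit
  → r_3 = 0.2540
beam 4: φ=0°, α=285°
  direction (0.2588, -0.9659); cell (1,1); t to first gridline: x 2.0478, y 0.2278 (then +3.8637 / +1.0353)
    (1,0) via y @ 0.2278  # hit
  → r_4 = 0.2278
beam 5: φ=45°, α=330°
  direction (0.8660, -0.5000); cell (1,1); t to first gridline: x 0.6120, y 0.4400 (then +1.1547 / +2.0000)
    (1,0) via y @ 0.4400  # hit
  → r_5 = 0.4400
beam 6: φ=90°, α=15°
  direction (0.9659, 0.2588); cell (1,1); t to first gridline: x 0.5487, y 3.0137 (then +1.0353 / +3.8637)
    (2,1) via x @ 0.5487  # hit
  → r_6 = 0.5487
beam 7: φ=135°, α=60°
  direction (0.5000, 0.8660); cell (1,1); t to first gridline: x 1.0600, y 0.9007 (then +2.0000 / +1.1547)
    (1,2) via y @ 0.9007
    (2,2) via x @ 1.0600
    (2,3) via y @ 2.0554
    (3,3) via x @ 3.0600
    (3,4) via y @ 3.2101  # hit
  → r_7 = 3.2101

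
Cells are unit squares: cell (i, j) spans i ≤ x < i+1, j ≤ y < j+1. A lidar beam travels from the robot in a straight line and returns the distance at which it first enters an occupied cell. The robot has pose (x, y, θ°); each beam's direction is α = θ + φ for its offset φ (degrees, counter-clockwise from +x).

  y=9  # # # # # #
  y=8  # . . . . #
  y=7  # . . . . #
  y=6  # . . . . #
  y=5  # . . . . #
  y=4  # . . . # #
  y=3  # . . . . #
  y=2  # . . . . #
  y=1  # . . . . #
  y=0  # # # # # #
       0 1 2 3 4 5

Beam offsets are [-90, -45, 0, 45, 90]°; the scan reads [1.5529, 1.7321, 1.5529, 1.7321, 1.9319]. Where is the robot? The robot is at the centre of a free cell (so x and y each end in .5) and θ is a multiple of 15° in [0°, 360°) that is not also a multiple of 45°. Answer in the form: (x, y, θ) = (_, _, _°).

(x, y, θ) = (3.5, 2.5, 345°)

The pose lattice has 31·16 = 496 candidates. Test each by forward raycasting.
  (1.5, 6.5, 165°): beam 1 = 2.5882 ≠ 1.5529 ✗
  (2.5, 3.5, 105°): beam 1 = 1.9319 ≠ 1.5529 ✗
  (2.5, 6.5, 195°): beam 1 = 2.5882 ≠ 1.5529 ✗
  …
  (3.5, 2.5, 345°): r_1=1.5529, r_2=1.7321, r_3=1.5529, r_4=1.7321, r_5=1.9319 — all match ✓
No second candidate reproduces the full scan.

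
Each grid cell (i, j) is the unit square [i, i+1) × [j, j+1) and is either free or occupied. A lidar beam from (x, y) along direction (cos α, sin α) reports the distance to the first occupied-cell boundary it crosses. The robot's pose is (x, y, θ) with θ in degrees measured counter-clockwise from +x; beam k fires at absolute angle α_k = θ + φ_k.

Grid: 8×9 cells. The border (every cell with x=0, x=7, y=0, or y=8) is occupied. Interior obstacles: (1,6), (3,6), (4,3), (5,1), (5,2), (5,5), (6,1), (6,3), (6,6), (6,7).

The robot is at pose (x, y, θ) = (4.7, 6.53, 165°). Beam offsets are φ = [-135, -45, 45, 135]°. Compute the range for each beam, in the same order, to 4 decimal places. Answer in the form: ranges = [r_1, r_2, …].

beam 1: φ=-135°, α=30°
  dir = (cos 30°, sin 30°) = (0.8660, 0.5000); from cell (4,6)
  next x-line at t=0.3464, next y-line at t=0.9400; Δt_x=1.1547, Δt_y=2.0000
    x: enter (5,6) at t=0.3464
    y: enter (5,7) at t=0.9400
    x: enter (6,7) at t=1.5011 ← occupied
  → r_1 = 1.5011
beam 2: φ=-45°, α=120°
  dir = (cos 120°, sin 120°) = (-0.5000, 0.8660); from cell (4,6)
  next x-line at t=1.4000, next y-line at t=0.5427; Δt_x=2.0000, Δt_y=1.1547
    y: enter (4,7) at t=0.5427
    x: enter (3,7) at t=1.4000
    y: enter (3,8) at t=1.6974 ← occupied
  → r_2 = 1.6974
beam 3: φ=45°, α=210°
  dir = (cos 210°, sin 210°) = (-0.8660, -0.5000); from cell (4,6)
  next x-line at t=0.8083, next y-line at t=1.0600; Δt_x=1.1547, Δt_y=2.0000
    x: enter (3,6) at t=0.8083 ← occupied
  → r_3 = 0.8083
beam 4: φ=135°, α=300°
  dir = (cos 300°, sin 300°) = (0.5000, -0.8660); from cell (4,6)
  next x-line at t=0.6000, next y-line at t=0.6120; Δt_x=2.0000, Δt_y=1.1547
    x: enter (5,6) at t=0.6000
    y: enter (5,5) at t=0.6120 ← occupied
  → r_4 = 0.6120

ranges = [1.5011, 1.6974, 0.8083, 0.6120]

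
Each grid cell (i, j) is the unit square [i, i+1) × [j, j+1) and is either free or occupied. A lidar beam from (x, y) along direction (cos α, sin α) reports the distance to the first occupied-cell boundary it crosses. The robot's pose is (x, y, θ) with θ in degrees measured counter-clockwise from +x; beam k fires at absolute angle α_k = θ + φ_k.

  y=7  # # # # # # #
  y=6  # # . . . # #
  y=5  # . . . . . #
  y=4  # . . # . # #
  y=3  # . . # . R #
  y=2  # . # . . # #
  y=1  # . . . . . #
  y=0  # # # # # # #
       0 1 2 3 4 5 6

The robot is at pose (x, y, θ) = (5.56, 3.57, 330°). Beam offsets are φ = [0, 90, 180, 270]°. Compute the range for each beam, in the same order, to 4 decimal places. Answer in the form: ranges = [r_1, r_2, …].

ranges = [0.5081, 0.4965, 1.8013, 0.6582]

beam 1: φ=0°, α=330°
  cosα=0.8660 sinα=-0.5000 | (5,3) | tMaxX 0.5081 tMaxY 1.1400 | tΔX 1.1547 tΔY 2.0000
    t=0.5081 [x] (6,3) — stop
  → r_1 = 0.5081
beam 2: φ=90°, α=60°
  cosα=0.5000 sinα=0.8660 | (5,3) | tMaxX 0.8800 tMaxY 0.4965 | tΔX 2.0000 tΔY 1.1547
    t=0.4965 [y] (5,4) — stop
  → r_2 = 0.4965
beam 3: φ=180°, α=150°
  cosα=-0.8660 sinα=0.5000 | (5,3) | tMaxX 0.6466 tMaxY 0.8600 | tΔX 1.1547 tΔY 2.0000
    t=0.6466 [x] (4,3)
    t=0.8600 [y] (4,4)
    t=1.8013 [x] (3,4) — stop
  → r_3 = 1.8013
beam 4: φ=270°, α=240°
  cosα=-0.5000 sinα=-0.8660 | (5,3) | tMaxX 1.1200 tMaxY 0.6582 | tΔX 2.0000 tΔY 1.1547
    t=0.6582 [y] (5,2) — stop
  → r_4 = 0.6582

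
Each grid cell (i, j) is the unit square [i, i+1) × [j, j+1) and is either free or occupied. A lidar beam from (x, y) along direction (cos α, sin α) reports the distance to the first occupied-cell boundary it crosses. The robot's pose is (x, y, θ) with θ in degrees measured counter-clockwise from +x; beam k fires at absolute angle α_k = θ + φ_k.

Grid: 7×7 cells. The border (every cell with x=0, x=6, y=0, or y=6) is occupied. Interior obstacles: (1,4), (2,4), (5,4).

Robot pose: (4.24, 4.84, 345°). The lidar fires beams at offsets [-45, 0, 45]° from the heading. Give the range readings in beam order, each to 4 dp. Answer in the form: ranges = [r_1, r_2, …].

ranges = [3.5200, 0.7868, 2.0323]

beam 1: φ=-45°, α=300°
  dir = (cos 300°, sin 300°) = (0.5000, -0.8660); from cell (4,4)
  next x-line at t=1.5200, next y-line at t=0.9699; Δt_x=2.0000, Δt_y=1.1547
    y: enter (4,3) at t=0.9699
    x: enter (5,3) at t=1.5200
    y: enter (5,2) at t=2.1246
    y: enter (5,1) at t=3.2793
    x: enter (6,1) at t=3.5200 ← occupied
  → r_1 = 3.5200
beam 2: φ=0°, α=345°
  dir = (cos 345°, sin 345°) = (0.9659, -0.2588); from cell (4,4)
  next x-line at t=0.7868, next y-line at t=3.2455; Δt_x=1.0353, Δt_y=3.8637
    x: enter (5,4) at t=0.7868 ← occupied
  → r_2 = 0.7868
beam 3: φ=45°, α=30°
  dir = (cos 30°, sin 30°) = (0.8660, 0.5000); from cell (4,4)
  next x-line at t=0.8776, next y-line at t=0.3200; Δt_x=1.1547, Δt_y=2.0000
    y: enter (4,5) at t=0.3200
    x: enter (5,5) at t=0.8776
    x: enter (6,5) at t=2.0323 ← occupied
  → r_3 = 2.0323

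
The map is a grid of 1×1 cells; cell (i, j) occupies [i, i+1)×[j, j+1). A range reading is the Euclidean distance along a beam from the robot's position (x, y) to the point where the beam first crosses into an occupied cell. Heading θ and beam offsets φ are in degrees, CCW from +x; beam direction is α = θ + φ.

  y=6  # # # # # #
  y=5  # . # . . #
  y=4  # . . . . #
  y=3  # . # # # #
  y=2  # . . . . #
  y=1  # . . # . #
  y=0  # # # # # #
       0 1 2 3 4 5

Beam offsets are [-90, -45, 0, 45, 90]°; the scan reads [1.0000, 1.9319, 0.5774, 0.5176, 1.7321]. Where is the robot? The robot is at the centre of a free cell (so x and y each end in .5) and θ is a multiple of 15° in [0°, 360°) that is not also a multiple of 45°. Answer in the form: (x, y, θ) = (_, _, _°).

The pose lattice has 15·16 = 240 candidates. Test each by forward raycasting.
  (1.5, 2.5, 60°): beam 1 = 1.7321 ≠ 1.0000 ✗
  (1.5, 5.5, 195°): beam 1 = 0.5176 ≠ 1.0000 ✗
  (1.5, 1.5, 15°): beam 1 = 0.5176 ≠ 1.0000 ✗
  …
  (2.5, 2.5, 60°): r_1=1.0000, r_2=1.9319, r_3=0.5774, r_4=0.5176, r_5=1.7321 — all match ✓
Only this pose fits every beam.

(x, y, θ) = (2.5, 2.5, 60°)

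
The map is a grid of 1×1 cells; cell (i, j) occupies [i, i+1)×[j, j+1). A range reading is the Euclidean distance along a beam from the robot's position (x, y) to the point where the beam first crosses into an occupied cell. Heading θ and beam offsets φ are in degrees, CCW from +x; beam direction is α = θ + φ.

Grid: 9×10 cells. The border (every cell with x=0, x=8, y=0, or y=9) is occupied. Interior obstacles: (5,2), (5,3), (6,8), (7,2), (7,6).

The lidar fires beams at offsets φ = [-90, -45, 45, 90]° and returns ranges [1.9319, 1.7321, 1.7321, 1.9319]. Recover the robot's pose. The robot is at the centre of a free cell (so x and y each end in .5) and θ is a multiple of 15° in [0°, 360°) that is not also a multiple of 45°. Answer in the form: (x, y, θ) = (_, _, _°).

Enumerate (i+0.5, j+0.5, θ) over the 51 free cells and 16 admissible headings. For each, cast all 4 beams and compare to the given ranges.
  (3.5, 5.5, 75°): beam 1 = 4.6587 ≠ 1.9319 ✗
  (4.5, 2.5, 165°): beam 1 = 5.7956 ≠ 1.9319 ✗
  (3.5, 5.5, 210°): beam 1 = 4.0415 ≠ 1.9319 ✗
  …
  (6.5, 4.5, 345°): r_1=1.9319, r_2=1.7321, r_3=1.7321, r_4=1.9319 — all match ✓
Only this pose fits every beam.

(x, y, θ) = (6.5, 4.5, 345°)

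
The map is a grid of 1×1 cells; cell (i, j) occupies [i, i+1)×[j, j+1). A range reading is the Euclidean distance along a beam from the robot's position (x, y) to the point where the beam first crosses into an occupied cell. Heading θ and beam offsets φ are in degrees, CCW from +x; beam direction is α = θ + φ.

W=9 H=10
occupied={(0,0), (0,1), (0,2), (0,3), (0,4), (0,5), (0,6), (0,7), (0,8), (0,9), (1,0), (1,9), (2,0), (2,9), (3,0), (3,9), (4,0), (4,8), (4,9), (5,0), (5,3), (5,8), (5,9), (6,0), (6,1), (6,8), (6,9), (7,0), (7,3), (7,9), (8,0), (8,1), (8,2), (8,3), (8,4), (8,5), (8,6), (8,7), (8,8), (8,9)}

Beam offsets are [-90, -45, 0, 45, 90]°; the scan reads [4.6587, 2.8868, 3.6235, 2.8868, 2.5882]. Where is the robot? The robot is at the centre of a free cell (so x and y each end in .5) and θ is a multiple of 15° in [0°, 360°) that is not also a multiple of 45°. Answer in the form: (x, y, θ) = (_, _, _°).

Enumerate (i+0.5, j+0.5, θ) over the 50 free cells and 16 admissible headings. For each, cast all 5 beams and compare to the given ranges.
  (5.5, 4.5, 75°): beam 1 = 1.9319 ≠ 4.6587 ✗
  (3.5, 8.5, 345°): beam 1 = 7.7646 ≠ 4.6587 ✗
  (5.5, 4.5, 60°): beam 1 = 1.7321 ≠ 4.6587 ✗
  (3.5, 8.5, 150°): beam 1 = 0.5774 ≠ 4.6587 ✗
  (4.5, 7.5, 120°): beam 1 = 1.0000 ≠ 4.6587 ✗
  …
  (3.5, 5.5, 105°): r_1=4.6587, r_2=2.8868, r_3=3.6235, r_4=2.8868, r_5=2.5882 — all match ✓
No second candidate reproduces the full scan.

(x, y, θ) = (3.5, 5.5, 105°)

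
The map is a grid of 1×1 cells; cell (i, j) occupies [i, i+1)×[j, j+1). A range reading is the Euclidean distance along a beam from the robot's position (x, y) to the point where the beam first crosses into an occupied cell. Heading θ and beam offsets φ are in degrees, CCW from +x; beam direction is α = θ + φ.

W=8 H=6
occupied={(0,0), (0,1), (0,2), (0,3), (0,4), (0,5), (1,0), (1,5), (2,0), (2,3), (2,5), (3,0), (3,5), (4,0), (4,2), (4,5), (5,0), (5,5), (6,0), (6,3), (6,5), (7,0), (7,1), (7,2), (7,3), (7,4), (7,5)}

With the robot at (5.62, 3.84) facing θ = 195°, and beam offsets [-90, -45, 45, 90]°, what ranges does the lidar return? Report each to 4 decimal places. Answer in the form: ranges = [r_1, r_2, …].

beam 1: φ=-90°, α=105°
  cosα=-0.2588 sinα=0.9659 | (5,3) | tMaxX 2.3955 tMaxY 0.1656 | tΔX 3.8637 tΔY 1.0353
    t=0.1656 [y] (5,4)
    t=1.2009 [y] (5,5) — stop
  → r_1 = 1.2009
beam 2: φ=-45°, α=150°
  cosα=-0.8660 sinα=0.5000 | (5,3) | tMaxX 0.7159 tMaxY 0.3200 | tΔX 1.1547 tΔY 2.0000
    t=0.3200 [y] (5,4)
    t=0.7159 [x] (4,4)
    t=1.8706 [x] (3,4)
    t=2.3200 [y] (3,5) — stop
  → r_2 = 2.3200
beam 3: φ=45°, α=240°
  cosα=-0.5000 sinα=-0.8660 | (5,3) | tMaxX 1.2400 tMaxY 0.9699 | tΔX 2.0000 tΔY 1.1547
    t=0.9699 [y] (5,2)
    t=1.2400 [x] (4,2) — stop
  → r_3 = 1.2400
beam 4: φ=90°, α=285°
  cosα=0.2588 sinα=-0.9659 | (5,3) | tMaxX 1.4682 tMaxY 0.8696 | tΔX 3.8637 tΔY 1.0353
    t=0.8696 [y] (5,2)
    t=1.4682 [x] (6,2)
    t=1.9049 [y] (6,1)
    t=2.9402 [y] (6,0) — stop
  → r_4 = 2.9402

ranges = [1.2009, 2.3200, 1.2400, 2.9402]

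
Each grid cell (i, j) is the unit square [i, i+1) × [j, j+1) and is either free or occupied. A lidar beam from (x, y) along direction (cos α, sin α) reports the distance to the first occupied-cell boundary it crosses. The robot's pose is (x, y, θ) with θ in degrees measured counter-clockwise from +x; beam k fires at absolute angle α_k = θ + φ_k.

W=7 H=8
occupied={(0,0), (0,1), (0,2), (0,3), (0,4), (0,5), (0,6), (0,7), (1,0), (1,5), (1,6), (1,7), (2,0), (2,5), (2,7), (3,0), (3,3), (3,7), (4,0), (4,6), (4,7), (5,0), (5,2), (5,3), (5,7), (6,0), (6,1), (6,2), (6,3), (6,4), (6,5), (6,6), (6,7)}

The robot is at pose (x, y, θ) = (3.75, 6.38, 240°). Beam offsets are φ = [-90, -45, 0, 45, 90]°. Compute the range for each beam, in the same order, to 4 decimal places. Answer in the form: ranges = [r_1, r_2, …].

beam 1: φ=-90°, α=150°
  direction (-0.8660, 0.5000); cell (3,6); t to first gridline: x 0.8660, y 1.2400 (then +1.1547 / +2.0000)
    (2,6) via x @ 0.8660
    (2,7) via y @ 1.2400  # hit
  → r_1 = 1.2400
beam 2: φ=-45°, α=195°
  direction (-0.9659, -0.2588); cell (3,6); t to first gridline: x 0.7765, y 1.4682 (then +1.0353 / +3.8637)
    (2,6) via x @ 0.7765
    (2,5) via y @ 1.4682  # hit
  → r_2 = 1.4682
beam 3: φ=0°, α=240°
  direction (-0.5000, -0.8660); cell (3,6); t to first gridline: x 1.5000, y 0.4388 (then +2.0000 / +1.1547)
    (3,5) via y @ 0.4388
    (2,5) via x @ 1.5000  # hit
  → r_3 = 1.5000
beam 4: φ=45°, α=285°
  direction (0.2588, -0.9659); cell (3,6); t to first gridline: x 0.9659, y 0.3934 (then +3.8637 / +1.0353)
    (3,5) via y @ 0.3934
    (4,5) via x @ 0.9659
    (4,4) via y @ 1.4287
    (4,3) via y @ 2.4640
    (4,2) via y @ 3.4992
    (4,1) via y @ 4.5345
    (5,1) via x @ 4.8296
    (5,0) via y @ 5.5698  # hit
  → r_4 = 5.5698
beam 5: φ=90°, α=330°
  direction (0.8660, -0.5000); cell (3,6); t to first gridline: x 0.2887, y 0.7600 (then +1.1547 / +2.0000)
    (4,6) via x @ 0.2887  # hit
  → r_5 = 0.2887

ranges = [1.2400, 1.4682, 1.5000, 5.5698, 0.2887]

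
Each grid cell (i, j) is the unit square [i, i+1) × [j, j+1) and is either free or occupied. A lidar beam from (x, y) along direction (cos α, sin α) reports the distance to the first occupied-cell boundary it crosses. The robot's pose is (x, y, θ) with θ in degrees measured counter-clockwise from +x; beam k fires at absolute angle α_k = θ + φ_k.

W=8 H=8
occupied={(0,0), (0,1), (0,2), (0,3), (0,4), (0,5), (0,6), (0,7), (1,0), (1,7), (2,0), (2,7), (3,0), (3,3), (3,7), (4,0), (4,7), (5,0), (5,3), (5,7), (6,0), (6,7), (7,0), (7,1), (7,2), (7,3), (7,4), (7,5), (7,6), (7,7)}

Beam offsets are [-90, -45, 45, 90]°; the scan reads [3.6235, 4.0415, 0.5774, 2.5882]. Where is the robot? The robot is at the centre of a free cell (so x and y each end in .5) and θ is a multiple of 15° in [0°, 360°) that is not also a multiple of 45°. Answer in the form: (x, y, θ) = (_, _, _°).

(x, y, θ) = (4.5, 3.5, 165°)

Candidates: 34 free-cell centres × 16 headings = 544 poses. Raycast each; keep the one whose scan matches to 4 dp.
  (5.5, 1.5, 15°): beam 1 = 0.5176 ≠ 3.6235 ✗
  (3.5, 1.5, 75°): beam 1 = 1.9319 ≠ 3.6235 ✗
  (2.5, 3.5, 75°): beam 1 = 0.5176 ≠ 3.6235 ✗
  (2.5, 1.5, 300°): beam 1 = 1.0000 ≠ 3.6235 ✗
  …
  (4.5, 3.5, 165°): r_1=3.6235, r_2=4.0415, r_3=0.5774, r_4=2.5882 — all match ✓
No second candidate reproduces the full scan.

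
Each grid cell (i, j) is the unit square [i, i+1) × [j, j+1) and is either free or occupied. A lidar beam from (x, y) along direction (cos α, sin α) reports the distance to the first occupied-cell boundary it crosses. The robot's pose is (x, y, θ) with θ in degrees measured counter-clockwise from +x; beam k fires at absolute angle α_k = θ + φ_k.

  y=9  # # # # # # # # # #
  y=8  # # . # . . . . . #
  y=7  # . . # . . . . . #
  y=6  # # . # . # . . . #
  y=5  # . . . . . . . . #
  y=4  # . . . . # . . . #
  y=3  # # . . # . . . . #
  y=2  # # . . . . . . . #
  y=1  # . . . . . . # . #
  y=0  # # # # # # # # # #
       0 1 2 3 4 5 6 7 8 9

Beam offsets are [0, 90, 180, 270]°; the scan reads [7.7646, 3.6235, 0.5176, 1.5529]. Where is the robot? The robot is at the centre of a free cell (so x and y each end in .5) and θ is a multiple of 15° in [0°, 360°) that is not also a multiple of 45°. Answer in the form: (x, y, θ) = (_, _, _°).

Enumerate (i+0.5, j+0.5, θ) over the 53 free cells and 16 admissible headings. For each, cast all 4 beams and compare to the given ranges.
  (3.5, 1.5, 330°): beam 1 = 1.0000 ≠ 7.7646 ✗
  (4.5, 4.5, 120°): beam 1 = 1.7321 ≠ 7.7646 ✗
  (7.5, 2.5, 165°): beam 1 = 2.5882 ≠ 7.7646 ✗
  (5.5, 1.5, 60°): beam 1 = 7.0000 ≠ 7.7646 ✗
  …
  (5.5, 1.5, 75°): r_1=7.7646, r_2=3.6235, r_3=0.5176, r_4=1.5529 — all match ✓
No second candidate reproduces the full scan.

(x, y, θ) = (5.5, 1.5, 75°)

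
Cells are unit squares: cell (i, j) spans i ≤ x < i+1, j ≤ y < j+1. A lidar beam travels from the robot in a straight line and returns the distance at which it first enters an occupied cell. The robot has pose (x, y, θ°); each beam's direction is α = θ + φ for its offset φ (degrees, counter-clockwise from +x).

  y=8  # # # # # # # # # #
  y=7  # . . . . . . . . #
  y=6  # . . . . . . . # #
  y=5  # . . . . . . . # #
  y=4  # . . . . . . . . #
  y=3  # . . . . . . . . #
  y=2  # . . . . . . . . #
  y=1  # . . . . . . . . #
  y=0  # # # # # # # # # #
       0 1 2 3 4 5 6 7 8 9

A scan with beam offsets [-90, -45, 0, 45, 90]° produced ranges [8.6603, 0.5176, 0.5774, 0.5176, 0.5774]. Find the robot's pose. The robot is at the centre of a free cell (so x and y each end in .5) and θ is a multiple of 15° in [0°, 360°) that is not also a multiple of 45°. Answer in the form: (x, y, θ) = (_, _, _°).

(x, y, θ) = (8.5, 7.5, 300°)

The pose lattice has 54·16 = 864 candidates. Test each by forward raycasting.
  (4.5, 4.5, 105°): beam 1 = 3.6235 ≠ 8.6603 ✗
  (5.5, 4.5, 60°): beam 1 = 4.0415 ≠ 8.6603 ✗
  (7.5, 6.5, 300°): beam 1 = 7.5056 ≠ 8.6603 ✗
  (7.5, 4.5, 105°): beam 1 = 1.5529 ≠ 8.6603 ✗
  …
  (8.5, 7.5, 300°): r_1=8.6603, r_2=0.5176, r_3=0.5774, r_4=0.5176, r_5=0.5774 — all match ✓
Only this pose fits every beam.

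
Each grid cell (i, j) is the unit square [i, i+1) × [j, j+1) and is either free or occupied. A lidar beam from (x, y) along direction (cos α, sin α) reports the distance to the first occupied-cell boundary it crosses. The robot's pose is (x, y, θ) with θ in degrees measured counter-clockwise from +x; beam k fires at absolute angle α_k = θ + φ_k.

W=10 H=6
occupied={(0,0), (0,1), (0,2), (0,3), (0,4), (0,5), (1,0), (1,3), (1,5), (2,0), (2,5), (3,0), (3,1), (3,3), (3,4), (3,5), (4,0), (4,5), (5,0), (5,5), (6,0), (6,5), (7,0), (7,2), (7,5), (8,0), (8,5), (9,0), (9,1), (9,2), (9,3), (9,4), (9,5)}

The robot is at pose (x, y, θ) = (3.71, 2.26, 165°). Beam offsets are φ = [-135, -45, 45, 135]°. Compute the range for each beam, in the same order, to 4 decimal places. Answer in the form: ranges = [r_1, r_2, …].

beam 1: φ=-135°, α=30°
  cosα=0.8660 sinα=0.5000 | (3,2) | tMaxX 0.3349 tMaxY 1.4800 | tΔX 1.1547 tΔY 2.0000
    t=0.3349 [x] (4,2)
    t=1.4800 [y] (4,3)
    t=1.4896 [x] (5,3)
    t=2.6443 [x] (6,3)
    t=3.4800 [y] (6,4)
    t=3.7990 [x] (7,4)
    t=4.9537 [x] (8,4)
    t=5.4800 [y] (8,5) — stop
  → r_1 = 5.4800
beam 2: φ=-45°, α=120°
  cosα=-0.5000 sinα=0.8660 | (3,2) | tMaxX 1.4200 tMaxY 0.8545 | tΔX 2.0000 tΔY 1.1547
    t=0.8545 [y] (3,3) — stop
  → r_2 = 0.8545
beam 3: φ=45°, α=210°
  cosα=-0.8660 sinα=-0.5000 | (3,2) | tMaxX 0.8198 tMaxY 0.5200 | tΔX 1.1547 tΔY 2.0000
    t=0.5200 [y] (3,1) — stop
  → r_3 = 0.5200
beam 4: φ=135°, α=300°
  cosα=0.5000 sinα=-0.8660 | (3,2) | tMaxX 0.5800 tMaxY 0.3002 | tΔX 2.0000 tΔY 1.1547
    t=0.3002 [y] (3,1) — stop
  → r_4 = 0.3002

ranges = [5.4800, 0.8545, 0.5200, 0.3002]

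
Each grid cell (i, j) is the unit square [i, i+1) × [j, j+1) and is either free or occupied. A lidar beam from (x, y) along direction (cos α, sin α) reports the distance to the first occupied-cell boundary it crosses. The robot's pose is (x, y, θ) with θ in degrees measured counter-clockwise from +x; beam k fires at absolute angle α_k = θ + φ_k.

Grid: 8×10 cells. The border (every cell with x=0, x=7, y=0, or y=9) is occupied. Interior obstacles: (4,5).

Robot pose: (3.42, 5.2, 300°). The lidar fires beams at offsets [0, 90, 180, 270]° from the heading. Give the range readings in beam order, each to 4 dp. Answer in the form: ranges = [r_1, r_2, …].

ranges = [4.8497, 0.6697, 4.3879, 2.7944]

beam 1: φ=0°, α=300°
  cosα=0.5000 sinα=-0.8660 | (3,5) | tMaxX 1.1600 tMaxY 0.2309 | tΔX 2.0000 tΔY 1.1547
    t=0.2309 [y] (3,4)
    t=1.1600 [x] (4,4)
    t=1.3856 [y] (4,3)
    t=2.5403 [y] (4,2)
    t=3.1600 [x] (5,2)
    t=3.6950 [y] (5,1)
    t=4.8497 [y] (5,0) — stop
  → r_1 = 4.8497
beam 2: φ=90°, α=30°
  cosα=0.8660 sinα=0.5000 | (3,5) | tMaxX 0.6697 tMaxY 1.6000 | tΔX 1.1547 tΔY 2.0000
    t=0.6697 [x] (4,5) — stop
  → r_2 = 0.6697
beam 3: φ=180°, α=120°
  cosα=-0.5000 sinα=0.8660 | (3,5) | tMaxX 0.8400 tMaxY 0.9238 | tΔX 2.0000 tΔY 1.1547
    t=0.8400 [x] (2,5)
    t=0.9238 [y] (2,6)
    t=2.0785 [y] (2,7)
    t=2.8400 [x] (1,7)
    t=3.2332 [y] (1,8)
    t=4.3879 [y] (1,9) — stop
  → r_3 = 4.3879
beam 4: φ=270°, α=210°
  cosα=-0.8660 sinα=-0.5000 | (3,5) | tMaxX 0.4850 tMaxY 0.4000 | tΔX 1.1547 tΔY 2.0000
    t=0.4000 [y] (3,4)
    t=0.4850 [x] (2,4)
    t=1.6397 [x] (1,4)
    t=2.4000 [y] (1,3)
    t=2.7944 [x] (0,3) — stop
  → r_4 = 2.7944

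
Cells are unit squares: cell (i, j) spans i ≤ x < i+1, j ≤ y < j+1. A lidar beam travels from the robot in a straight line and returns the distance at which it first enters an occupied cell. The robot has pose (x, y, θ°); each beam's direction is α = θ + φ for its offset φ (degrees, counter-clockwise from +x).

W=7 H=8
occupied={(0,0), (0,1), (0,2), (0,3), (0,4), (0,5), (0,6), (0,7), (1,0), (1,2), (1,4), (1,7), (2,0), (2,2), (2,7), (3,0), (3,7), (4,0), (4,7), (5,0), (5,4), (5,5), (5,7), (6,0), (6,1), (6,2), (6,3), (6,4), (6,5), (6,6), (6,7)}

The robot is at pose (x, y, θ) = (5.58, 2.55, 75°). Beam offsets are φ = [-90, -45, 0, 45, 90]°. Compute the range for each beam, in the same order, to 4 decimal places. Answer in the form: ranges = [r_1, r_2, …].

beam 1: φ=-90°, α=345°
  direction (0.9659, -0.2588); cell (5,2); t to first gridline: x 0.4348, y 2.1250 (then +1.0353 / +3.8637)
    (6,2) via x @ 0.4348  # hit
  → r_1 = 0.4348
beam 2: φ=-45°, α=30°
  direction (0.8660, 0.5000); cell (5,2); t to first gridline: x 0.4850, y 0.9000 (then +1.1547 / +2.0000)
    (6,2) via x @ 0.4850  # hit
  → r_2 = 0.4850
beam 3: φ=0°, α=75°
  direction (0.2588, 0.9659); cell (5,2); t to first gridline: x 1.6228, y 0.4659 (then +3.8637 / +1.0353)
    (5,3) via y @ 0.4659
    (5,4) via y @ 1.5012  # hit
  → r_3 = 1.5012
beam 4: φ=45°, α=120°
  direction (-0.5000, 0.8660); cell (5,2); t to first gridline: x 1.1600, y 0.5196 (then +2.0000 / +1.1547)
    (5,3) via y @ 0.5196
    (4,3) via x @ 1.1600
    (4,4) via y @ 1.6743
    (4,5) via y @ 2.8290
    (3,5) via x @ 3.1600
    (3,6) via y @ 3.9837
    (3,7) via y @ 5.1384  # hit
  → r_4 = 5.1384
beam 5: φ=90°, α=165°
  direction (-0.9659, 0.2588); cell (5,2); t to first gridline: x 0.6005, y 1.7387 (then +1.0353 / +3.8637)
    (4,2) via x @ 0.6005
    (3,2) via x @ 1.6357
    (3,3) via y @ 1.7387
    (2,3) via x @ 2.6710
    (1,3) via x @ 3.7063
    (0,3) via x @ 4.7416  # hit
  → r_5 = 4.7416

ranges = [0.4348, 0.4850, 1.5012, 5.1384, 4.7416]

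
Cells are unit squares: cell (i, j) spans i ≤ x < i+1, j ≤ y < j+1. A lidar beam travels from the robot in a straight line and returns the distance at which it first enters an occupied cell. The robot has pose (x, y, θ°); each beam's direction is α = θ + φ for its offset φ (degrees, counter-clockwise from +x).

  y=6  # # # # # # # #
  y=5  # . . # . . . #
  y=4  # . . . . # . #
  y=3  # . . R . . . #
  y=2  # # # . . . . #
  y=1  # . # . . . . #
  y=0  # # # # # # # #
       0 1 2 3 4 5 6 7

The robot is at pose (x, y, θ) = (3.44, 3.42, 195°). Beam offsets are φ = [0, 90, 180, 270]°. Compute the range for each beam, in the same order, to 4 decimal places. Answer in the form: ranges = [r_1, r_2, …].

beam 1: φ=0°, α=195°
  cosα=-0.9659 sinα=-0.2588 | (3,3) | tMaxX 0.4555 tMaxY 1.6228 | tΔX 1.0353 tΔY 3.8637
    t=0.4555 [x] (2,3)
    t=1.4908 [x] (1,3)
    t=1.6228 [y] (1,2) — stop
  → r_1 = 1.6228
beam 2: φ=90°, α=285°
  cosα=0.2588 sinα=-0.9659 | (3,3) | tMaxX 2.1637 tMaxY 0.4348 | tΔX 3.8637 tΔY 1.0353
    t=0.4348 [y] (3,2)
    t=1.4701 [y] (3,1)
    t=2.1637 [x] (4,1)
    t=2.5054 [y] (4,0) — stop
  → r_2 = 2.5054
beam 3: φ=180°, α=15°
  cosα=0.9659 sinα=0.2588 | (3,3) | tMaxX 0.5798 tMaxY 2.2409 | tΔX 1.0353 tΔY 3.8637
    t=0.5798 [x] (4,3)
    t=1.6150 [x] (5,3)
    t=2.2409 [y] (5,4) — stop
  → r_3 = 2.2409
beam 4: φ=270°, α=105°
  cosα=-0.2588 sinα=0.9659 | (3,3) | tMaxX 1.7000 tMaxY 0.6005 | tΔX 3.8637 tΔY 1.0353
    t=0.6005 [y] (3,4)
    t=1.6357 [y] (3,5) — stop
  → r_4 = 1.6357

ranges = [1.6228, 2.5054, 2.2409, 1.6357]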